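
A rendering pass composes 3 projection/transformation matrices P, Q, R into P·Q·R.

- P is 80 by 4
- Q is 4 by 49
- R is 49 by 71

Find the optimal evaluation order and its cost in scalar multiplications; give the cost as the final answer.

36636

(P·(Q·R)): cost 36636.
((P·Q)·R): cost 294000.
Optimal: (P·(Q·R)) with cost 36636.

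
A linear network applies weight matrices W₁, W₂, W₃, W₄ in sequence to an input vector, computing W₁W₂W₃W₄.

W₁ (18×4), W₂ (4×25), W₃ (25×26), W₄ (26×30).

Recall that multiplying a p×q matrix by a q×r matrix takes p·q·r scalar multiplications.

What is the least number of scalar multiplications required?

7880

Adjacent pairs: W₁W₂ = 18·4·25 = 1800; W₂W₃ = 4·25·26 = 2600; W₃W₄ = 25·26·30 = 19500.
Length 3: W₁..W₃: k=1: 0+2600+18·4·26=4472; k=2: 1800+0+18·25·26=13500 → min 4472 | W₂..W₄: k=2: 0+19500+4·25·30=22500; k=3: 2600+0+4·26·30=5720 → min 5720.
Length 4: W₁..W₄: k=1: 0+5720+18·4·30=7880; k=2: 1800+19500+18·25·30=34800; k=3: 4472+0+18·26·30=18512 → min 7880.
Optimal order: (W₁((W₂W₃)W₄)) with cost 7880.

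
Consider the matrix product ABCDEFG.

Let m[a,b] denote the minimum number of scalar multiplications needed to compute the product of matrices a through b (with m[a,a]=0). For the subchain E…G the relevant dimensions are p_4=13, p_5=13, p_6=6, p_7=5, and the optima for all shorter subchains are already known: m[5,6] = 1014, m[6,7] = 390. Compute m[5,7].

1235

m[5,7] = min over k∈[5,6] of m[5,k]+m[k+1,7]+p_{4}·p_k·p_{7}.
k=5: 0 + 390 + 13·13·5 = 1235; k=6: 1014 + 0 + 13·6·5 = 1404.
Minimum: 1235 at k=5.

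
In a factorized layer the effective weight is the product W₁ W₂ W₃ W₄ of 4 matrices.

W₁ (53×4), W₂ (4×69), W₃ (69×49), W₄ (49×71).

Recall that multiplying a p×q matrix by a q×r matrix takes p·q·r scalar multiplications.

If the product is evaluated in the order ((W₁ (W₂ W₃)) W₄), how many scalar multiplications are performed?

208299

(W₂ W₃): 4×69 by 69×49 → 4×49, cost 4·69·49 = 13524
(W₁ (W₂ W₃)): 53×4 by 4×49 → 53×49, cost 53·4·49 = 10388; cumulative 23912
((W₁ (W₂ W₃)) W₄): 53×49 by 49×71 → 53×71, cost 53·49·71 = 184387; cumulative 208299
Total: 208299 scalar multiplications.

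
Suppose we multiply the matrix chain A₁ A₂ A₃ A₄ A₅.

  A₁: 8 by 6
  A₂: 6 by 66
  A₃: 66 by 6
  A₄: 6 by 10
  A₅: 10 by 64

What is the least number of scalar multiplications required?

Adjacent pairs: A₁A₂ = 8·6·66 = 3168; A₂A₃ = 6·66·6 = 2376; A₃A₄ = 66·6·10 = 3960; A₄A₅ = 6·10·64 = 3840.
Length 3: A₁..A₃: k=1: 0+2376+8·6·6=2664; k=2: 3168+0+8·66·6=6336 → min 2664 | A₂..A₄: k=2: 0+3960+6·66·10=7920; k=3: 2376+0+6·6·10=2736 → min 2736 | A₃..A₅: k=3: 0+3840+66·6·64=29184; k=4: 3960+0+66·10·64=46200 → min 29184.
Length 4: A₁..A₄: k=1: 0+2736+8·6·10=3216; k=2: 3168+3960+8·66·10=12408; k=3: 2664+0+8·6·10=3144 → min 3144 | A₂..A₅: k=2: 0+29184+6·66·64=54528; k=3: 2376+3840+6·6·64=8520; k=4: 2736+0+6·10·64=6576 → min 6576.
Length 5: A₁..A₅: k=1: 0+6576+8·6·64=9648; k=2: 3168+29184+8·66·64=66144; k=3: 2664+3840+8·6·64=9576; k=4: 3144+0+8·10·64=8264 → min 8264.
Optimal order: (((A₁ (A₂ A₃)) A₄) A₅) with cost 8264.

8264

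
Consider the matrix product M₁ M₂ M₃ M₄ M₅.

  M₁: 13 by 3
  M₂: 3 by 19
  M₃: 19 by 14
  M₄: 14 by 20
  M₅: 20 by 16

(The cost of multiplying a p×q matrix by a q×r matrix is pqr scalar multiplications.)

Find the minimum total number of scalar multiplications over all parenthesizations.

3222

Adjacent pairs: M₁M₂ = 13·3·19 = 741; M₂M₃ = 3·19·14 = 798; M₃M₄ = 19·14·20 = 5320; M₄M₅ = 14·20·16 = 4480.
Length 3: M₁..M₃: k=1: 0+798+13·3·14=1344; k=2: 741+0+13·19·14=4199 → min 1344 | M₂..M₄: k=2: 0+5320+3·19·20=6460; k=3: 798+0+3·14·20=1638 → min 1638 | M₃..M₅: k=3: 0+4480+19·14·16=8736; k=4: 5320+0+19·20·16=11400 → min 8736.
Length 4: M₁..M₄: k=1: 0+1638+13·3·20=2418; k=2: 741+5320+13·19·20=11001; k=3: 1344+0+13·14·20=4984 → min 2418 | M₂..M₅: k=2: 0+8736+3·19·16=9648; k=3: 798+4480+3·14·16=5950; k=4: 1638+0+3·20·16=2598 → min 2598.
Length 5: M₁..M₅: k=1: 0+2598+13·3·16=3222; k=2: 741+8736+13·19·16=13429; k=3: 1344+4480+13·14·16=8736; k=4: 2418+0+13·20·16=6578 → min 3222.
Optimal order: (M₁ (((M₂ M₃) M₄) M₅)) with cost 3222.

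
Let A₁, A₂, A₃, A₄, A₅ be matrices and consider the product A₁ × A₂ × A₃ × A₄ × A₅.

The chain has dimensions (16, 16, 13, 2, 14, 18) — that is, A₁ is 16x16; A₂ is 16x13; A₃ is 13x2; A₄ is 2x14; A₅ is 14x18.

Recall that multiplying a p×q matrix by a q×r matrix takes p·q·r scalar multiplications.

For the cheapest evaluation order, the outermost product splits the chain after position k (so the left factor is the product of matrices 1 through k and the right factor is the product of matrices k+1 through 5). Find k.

3

Adjacent pairs: A₁A₂ = 16·16·13 = 3328; A₂A₃ = 16·13·2 = 416; A₃A₄ = 13·2·14 = 364; A₄A₅ = 2·14·18 = 504.
Length 3: A₁..A₃: k=1: 0+416+16·16·2=928; k=2: 3328+0+16·13·2=3744 → min 928 | A₂..A₄: k=2: 0+364+16·13·14=3276; k=3: 416+0+16·2·14=864 → min 864 | A₃..A₅: k=3: 0+504+13·2·18=972; k=4: 364+0+13·14·18=3640 → min 972.
Length 4: A₁..A₄: k=1: 0+864+16·16·14=4448; k=2: 3328+364+16·13·14=6604; k=3: 928+0+16·2·14=1376 → min 1376 | A₂..A₅: k=2: 0+972+16·13·18=4716; k=3: 416+504+16·2·18=1496; k=4: 864+0+16·14·18=4896 → min 1496.
Top-level splits: k=1: (A₁..A₁)·(A₂..A₅) → 0+1496+16·16·18 = 6104; k=2: (A₁..A₂)·(A₃..A₅) → 3328+972+16·13·18 = 8044; k=3: (A₁..A₃)·(A₄..A₅) → 928+504+16·2·18 = 2008; k=4: (A₁..A₄)·(A₅..A₅) → 1376+0+16·14·18 = 5408.
Best split is after A₃, i.e. k = 3.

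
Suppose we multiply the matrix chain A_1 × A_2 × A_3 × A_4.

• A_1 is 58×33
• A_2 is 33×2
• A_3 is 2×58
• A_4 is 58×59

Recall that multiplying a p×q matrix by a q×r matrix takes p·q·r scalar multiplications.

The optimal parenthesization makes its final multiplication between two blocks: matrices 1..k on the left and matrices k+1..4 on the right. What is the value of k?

2

Adjacent pairs: A_1A_2 = 58·33·2 = 3828; A_2A_3 = 33·2·58 = 3828; A_3A_4 = 2·58·59 = 6844.
Length 3: A_1..A_3: k=1: 0+3828+58·33·58=114840; k=2: 3828+0+58·2·58=10556 → min 10556 | A_2..A_4: k=2: 0+6844+33·2·59=10738; k=3: 3828+0+33·58·59=116754 → min 10738.
Top-level splits: k=1: (A_1..A_1)·(A_2..A_4) → 0+10738+58·33·59 = 123664; k=2: (A_1..A_2)·(A_3..A_4) → 3828+6844+58·2·59 = 17516; k=3: (A_1..A_3)·(A_4..A_4) → 10556+0+58·58·59 = 209032.
Best split is after A_2, i.e. k = 2.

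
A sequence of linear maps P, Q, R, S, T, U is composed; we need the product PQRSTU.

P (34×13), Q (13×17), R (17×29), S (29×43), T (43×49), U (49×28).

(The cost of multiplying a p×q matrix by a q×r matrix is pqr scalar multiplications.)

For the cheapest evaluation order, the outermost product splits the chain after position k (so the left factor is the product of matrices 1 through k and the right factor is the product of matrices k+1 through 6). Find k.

Adjacent pairs: PQ = 34·13·17 = 7514; QR = 13·17·29 = 6409; RS = 17·29·43 = 21199; ST = 29·43·49 = 61103; TU = 43·49·28 = 58996.
Length 3: P..R: k=1: 0+6409+34·13·29=19227; k=2: 7514+0+34·17·29=24276 → min 19227 | Q..S: k=2: 0+21199+13·17·43=30702; k=3: 6409+0+13·29·43=22620 → min 22620 | R..T: k=3: 0+61103+17·29·49=85260; k=4: 21199+0+17·43·49=57018 → min 57018 | S..U: k=4: 0+58996+29·43·28=93912; k=5: 61103+0+29·49·28=100891 → min 93912.
Length 4: P..S: k=1: 0+22620+34·13·43=41626; k=2: 7514+21199+34·17·43=53567; k=3: 19227+0+34·29·43=61625 → min 41626 | Q..T: k=2: 0+57018+13·17·49=67847; k=3: 6409+61103+13·29·49=85985; k=4: 22620+0+13·43·49=50011 → min 50011 | R..U: k=3: 0+93912+17·29·28=107716; k=4: 21199+58996+17·43·28=100663; k=5: 57018+0+17·49·28=80342 → min 80342.
Length 5: P..T: k=1: 0+50011+34·13·49=71669; k=2: 7514+57018+34·17·49=92854; k=3: 19227+61103+34·29·49=128644; k=4: 41626+0+34·43·49=113264 → min 71669 | Q..U: k=2: 0+80342+13·17·28=86530; k=3: 6409+93912+13·29·28=110877; k=4: 22620+58996+13·43·28=97268; k=5: 50011+0+13·49·28=67847 → min 67847.
Top-level splits: k=1: (P..P)·(Q..U) → 0+67847+34·13·28 = 80223; k=2: (P..Q)·(R..U) → 7514+80342+34·17·28 = 104040; k=3: (P..R)·(S..U) → 19227+93912+34·29·28 = 140747; k=4: (P..S)·(T..U) → 41626+58996+34·43·28 = 141558; k=5: (P..T)·(U..U) → 71669+0+34·49·28 = 118317.
Best split is after P, i.e. k = 1.

1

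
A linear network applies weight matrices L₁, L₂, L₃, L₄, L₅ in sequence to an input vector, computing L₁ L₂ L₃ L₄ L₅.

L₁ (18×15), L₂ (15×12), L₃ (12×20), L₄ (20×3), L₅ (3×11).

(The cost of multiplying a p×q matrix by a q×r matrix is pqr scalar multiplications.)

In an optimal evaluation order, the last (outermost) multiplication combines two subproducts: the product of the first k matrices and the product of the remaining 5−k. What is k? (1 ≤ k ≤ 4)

Adjacent pairs: L₁L₂ = 18·15·12 = 3240; L₂L₃ = 15·12·20 = 3600; L₃L₄ = 12·20·3 = 720; L₄L₅ = 20·3·11 = 660.
Length 3: L₁..L₃: k=1: 0+3600+18·15·20=9000; k=2: 3240+0+18·12·20=7560 → min 7560 | L₂..L₄: k=2: 0+720+15·12·3=1260; k=3: 3600+0+15·20·3=4500 → min 1260 | L₃..L₅: k=3: 0+660+12·20·11=3300; k=4: 720+0+12·3·11=1116 → min 1116.
Length 4: L₁..L₄: k=1: 0+1260+18·15·3=2070; k=2: 3240+720+18·12·3=4608; k=3: 7560+0+18·20·3=8640 → min 2070 | L₂..L₅: k=2: 0+1116+15·12·11=3096; k=3: 3600+660+15·20·11=7560; k=4: 1260+0+15·3·11=1755 → min 1755.
Top-level splits: k=1: (L₁..L₁)·(L₂..L₅) → 0+1755+18·15·11 = 4725; k=2: (L₁..L₂)·(L₃..L₅) → 3240+1116+18·12·11 = 6732; k=3: (L₁..L₃)·(L₄..L₅) → 7560+660+18·20·11 = 12180; k=4: (L₁..L₄)·(L₅..L₅) → 2070+0+18·3·11 = 2664.
Best split is after L₄, i.e. k = 4.

4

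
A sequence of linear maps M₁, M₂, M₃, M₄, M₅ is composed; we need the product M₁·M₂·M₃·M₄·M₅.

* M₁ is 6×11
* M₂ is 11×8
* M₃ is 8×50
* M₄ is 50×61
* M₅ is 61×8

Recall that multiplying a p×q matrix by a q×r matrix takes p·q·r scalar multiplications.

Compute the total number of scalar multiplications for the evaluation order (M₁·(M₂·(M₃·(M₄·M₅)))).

28832

(M₄·M₅): 50×61 by 61×8 → 50×8, cost 50·61·8 = 24400
(M₃·(M₄·M₅)): 8×50 by 50×8 → 8×8, cost 8·50·8 = 3200; cumulative 27600
(M₂·(M₃·(M₄·M₅))): 11×8 by 8×8 → 11×8, cost 11·8·8 = 704; cumulative 28304
(M₁·(M₂·(M₃·(M₄·M₅)))): 6×11 by 11×8 → 6×8, cost 6·11·8 = 528; cumulative 28832
Total: 28832 scalar multiplications.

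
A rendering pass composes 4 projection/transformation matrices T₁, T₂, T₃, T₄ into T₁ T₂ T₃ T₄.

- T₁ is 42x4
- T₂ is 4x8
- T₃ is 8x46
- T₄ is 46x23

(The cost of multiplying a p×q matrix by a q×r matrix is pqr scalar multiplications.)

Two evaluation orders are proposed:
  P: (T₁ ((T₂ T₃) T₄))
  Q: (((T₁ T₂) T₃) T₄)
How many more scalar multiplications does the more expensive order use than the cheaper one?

51668

Order P = (T₁ ((T₂ T₃) T₄)): (T₂ T₃): 4×8 by 8×46 → 4×46, cost 4·8·46 = 1472; ((T₂ T₃) T₄): 4×46 by 46×23 → 4×23, cost 4·46·23 = 4232; cumulative 5704; (T₁ ((T₂ T₃) T₄)): 42×4 by 4×23 → 42×23, cost 42·4·23 = 3864; cumulative 9568. Total 9568.
Order Q = (((T₁ T₂) T₃) T₄): (T₁ T₂): 42×4 by 4×8 → 42×8, cost 42·4·8 = 1344; ((T₁ T₂) T₃): 42×8 by 8×46 → 42×46, cost 42·8·46 = 15456; cumulative 16800; (((T₁ T₂) T₃) T₄): 42×46 by 46×23 → 42×23, cost 42·46·23 = 44436; cumulative 61236. Total 61236.
Difference: |9568 − 61236| = 51668.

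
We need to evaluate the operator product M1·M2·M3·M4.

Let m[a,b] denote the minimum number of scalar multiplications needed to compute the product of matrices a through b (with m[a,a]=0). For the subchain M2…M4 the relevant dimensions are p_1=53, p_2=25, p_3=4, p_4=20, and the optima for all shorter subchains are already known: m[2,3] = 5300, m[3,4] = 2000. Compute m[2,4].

9540

m[2,4] = min over k∈[2,3] of m[2,k]+m[k+1,4]+p_{1}·p_k·p_{4}.
k=2: 0 + 2000 + 53·25·20 = 28500; k=3: 5300 + 0 + 53·4·20 = 9540.
Minimum: 9540 at k=3.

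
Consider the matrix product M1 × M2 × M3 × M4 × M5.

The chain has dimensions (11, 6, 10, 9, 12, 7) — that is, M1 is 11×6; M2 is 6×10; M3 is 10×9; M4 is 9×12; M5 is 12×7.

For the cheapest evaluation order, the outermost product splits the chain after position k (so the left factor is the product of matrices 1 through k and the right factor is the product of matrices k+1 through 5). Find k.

Adjacent pairs: M1M2 = 11·6·10 = 660; M2M3 = 6·10·9 = 540; M3M4 = 10·9·12 = 1080; M4M5 = 9·12·7 = 756.
Length 3: M1..M3: k=1: 0+540+11·6·9=1134; k=2: 660+0+11·10·9=1650 → min 1134 | M2..M4: k=2: 0+1080+6·10·12=1800; k=3: 540+0+6·9·12=1188 → min 1188 | M3..M5: k=3: 0+756+10·9·7=1386; k=4: 1080+0+10·12·7=1920 → min 1386.
Length 4: M1..M4: k=1: 0+1188+11·6·12=1980; k=2: 660+1080+11·10·12=3060; k=3: 1134+0+11·9·12=2322 → min 1980 | M2..M5: k=2: 0+1386+6·10·7=1806; k=3: 540+756+6·9·7=1674; k=4: 1188+0+6·12·7=1692 → min 1674.
Top-level splits: k=1: (M1..M1)·(M2..M5) → 0+1674+11·6·7 = 2136; k=2: (M1..M2)·(M3..M5) → 660+1386+11·10·7 = 2816; k=3: (M1..M3)·(M4..M5) → 1134+756+11·9·7 = 2583; k=4: (M1..M4)·(M5..M5) → 1980+0+11·12·7 = 2904.
Best split is after M1, i.e. k = 1.

1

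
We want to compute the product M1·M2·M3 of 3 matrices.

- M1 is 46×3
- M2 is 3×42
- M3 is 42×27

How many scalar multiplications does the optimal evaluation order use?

Order (M1·(M2·M3)): (M2·M3): 3×42 by 42×27 → 3×27, cost 3·42·27 = 3402; (M1·(M2·M3)): 46×3 by 3×27 → 46×27, cost 46·3·27 = 3726; cumulative 7128. Total 7128.
Order ((M1·M2)·M3): (M1·M2): 46×3 by 3×42 → 46×42, cost 46·3·42 = 5796; ((M1·M2)·M3): 46×42 by 42×27 → 46×27, cost 46·42·27 = 52164; cumulative 57960. Total 57960.
Minimum: 7128.

7128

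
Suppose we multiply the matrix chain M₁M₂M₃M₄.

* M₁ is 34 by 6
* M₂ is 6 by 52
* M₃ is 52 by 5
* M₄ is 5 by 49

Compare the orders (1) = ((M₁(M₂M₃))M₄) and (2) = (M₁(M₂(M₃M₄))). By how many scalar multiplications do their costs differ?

27114

Order (1) = ((M₁(M₂M₃))M₄): (M₂M₃): 6×52 by 52×5 → 6×5, cost 6·52·5 = 1560; (M₁(M₂M₃)): 34×6 by 6×5 → 34×5, cost 34·6·5 = 1020; cumulative 2580; ((M₁(M₂M₃))M₄): 34×5 by 5×49 → 34×49, cost 34·5·49 = 8330; cumulative 10910. Total 10910.
Order (2) = (M₁(M₂(M₃M₄))): (M₃M₄): 52×5 by 5×49 → 52×49, cost 52·5·49 = 12740; (M₂(M₃M₄)): 6×52 by 52×49 → 6×49, cost 6·52·49 = 15288; cumulative 28028; (M₁(M₂(M₃M₄))): 34×6 by 6×49 → 34×49, cost 34·6·49 = 9996; cumulative 38024. Total 38024.
Difference: |10910 − 38024| = 27114.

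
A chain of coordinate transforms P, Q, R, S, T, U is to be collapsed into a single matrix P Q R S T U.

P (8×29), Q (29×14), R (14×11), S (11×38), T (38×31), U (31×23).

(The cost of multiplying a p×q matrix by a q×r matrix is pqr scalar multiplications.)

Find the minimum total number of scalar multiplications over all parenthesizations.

Adjacent pairs: PQ = 8·29·14 = 3248; QR = 29·14·11 = 4466; RS = 14·11·38 = 5852; ST = 11·38·31 = 12958; TU = 38·31·23 = 27094.
Length 3: P..R: k=1: 0+4466+8·29·11=7018; k=2: 3248+0+8·14·11=4480 → min 4480 | Q..S: k=2: 0+5852+29·14·38=21280; k=3: 4466+0+29·11·38=16588 → min 16588 | R..T: k=3: 0+12958+14·11·31=17732; k=4: 5852+0+14·38·31=22344 → min 17732 | S..U: k=4: 0+27094+11·38·23=36708; k=5: 12958+0+11·31·23=20801 → min 20801.
Length 4: P..S: k=1: 0+16588+8·29·38=25404; k=2: 3248+5852+8·14·38=13356; k=3: 4480+0+8·11·38=7824 → min 7824 | Q..T: k=2: 0+17732+29·14·31=30318; k=3: 4466+12958+29·11·31=27313; k=4: 16588+0+29·38·31=50750 → min 27313 | R..U: k=3: 0+20801+14·11·23=24343; k=4: 5852+27094+14·38·23=45182; k=5: 17732+0+14·31·23=27714 → min 24343.
Length 5: P..T: k=1: 0+27313+8·29·31=34505; k=2: 3248+17732+8·14·31=24452; k=3: 4480+12958+8·11·31=20166; k=4: 7824+0+8·38·31=17248 → min 17248 | Q..U: k=2: 0+24343+29·14·23=33681; k=3: 4466+20801+29·11·23=32604; k=4: 16588+27094+29·38·23=69028; k=5: 27313+0+29·31·23=47990 → min 32604.
Length 6: P..U: k=1: 0+32604+8·29·23=37940; k=2: 3248+24343+8·14·23=30167; k=3: 4480+20801+8·11·23=27305; k=4: 7824+27094+8·38·23=41910; k=5: 17248+0+8·31·23=22952 → min 22952.
Optimal order: (((((P Q) R) S) T) U) with cost 22952.

22952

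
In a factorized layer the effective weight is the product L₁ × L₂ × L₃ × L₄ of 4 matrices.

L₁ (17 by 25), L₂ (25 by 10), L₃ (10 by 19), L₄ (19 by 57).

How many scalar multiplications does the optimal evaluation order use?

24770

Adjacent pairs: L₁L₂ = 17·25·10 = 4250; L₂L₃ = 25·10·19 = 4750; L₃L₄ = 10·19·57 = 10830.
Length 3: L₁..L₃: k=1: 0+4750+17·25·19=12825; k=2: 4250+0+17·10·19=7480 → min 7480 | L₂..L₄: k=2: 0+10830+25·10·57=25080; k=3: 4750+0+25·19·57=31825 → min 25080.
Length 4: L₁..L₄: k=1: 0+25080+17·25·57=49305; k=2: 4250+10830+17·10·57=24770; k=3: 7480+0+17·19·57=25891 → min 24770.
Optimal order: ((L₁ × L₂) × (L₃ × L₄)) with cost 24770.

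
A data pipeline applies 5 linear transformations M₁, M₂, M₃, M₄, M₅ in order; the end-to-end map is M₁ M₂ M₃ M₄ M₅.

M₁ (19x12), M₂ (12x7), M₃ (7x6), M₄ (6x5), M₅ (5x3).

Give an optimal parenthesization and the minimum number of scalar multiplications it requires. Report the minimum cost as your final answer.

Adjacent pairs: M₁M₂ = 19·12·7 = 1596; M₂M₃ = 12·7·6 = 504; M₃M₄ = 7·6·5 = 210; M₄M₅ = 6·5·3 = 90.
Length 3: M₁..M₃: k=1: 0+504+19·12·6=1872; k=2: 1596+0+19·7·6=2394 → min 1872 | M₂..M₄: k=2: 0+210+12·7·5=630; k=3: 504+0+12·6·5=864 → min 630 | M₃..M₅: k=3: 0+90+7·6·3=216; k=4: 210+0+7·5·3=315 → min 216.
Length 4: M₁..M₄: k=1: 0+630+19·12·5=1770; k=2: 1596+210+19·7·5=2471; k=3: 1872+0+19·6·5=2442 → min 1770 | M₂..M₅: k=2: 0+216+12·7·3=468; k=3: 504+90+12·6·3=810; k=4: 630+0+12·5·3=810 → min 468.
Length 5: M₁..M₅: k=1: 0+468+19·12·3=1152; k=2: 1596+216+19·7·3=2211; k=3: 1872+90+19·6·3=2304; k=4: 1770+0+19·5·3=2055 → min 1152.
Optimal parenthesization: (M₁ (M₂ (M₃ (M₄ M₅)))) with cost 1152.

1152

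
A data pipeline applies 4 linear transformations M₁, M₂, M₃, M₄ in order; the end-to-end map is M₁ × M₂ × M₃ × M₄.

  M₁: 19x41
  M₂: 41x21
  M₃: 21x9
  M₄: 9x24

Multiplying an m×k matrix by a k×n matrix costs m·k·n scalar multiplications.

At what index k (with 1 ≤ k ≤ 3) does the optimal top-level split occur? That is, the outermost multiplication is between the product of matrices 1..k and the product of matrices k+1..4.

Adjacent pairs: M₁M₂ = 19·41·21 = 16359; M₂M₃ = 41·21·9 = 7749; M₃M₄ = 21·9·24 = 4536.
Length 3: M₁..M₃: k=1: 0+7749+19·41·9=14760; k=2: 16359+0+19·21·9=19950 → min 14760 | M₂..M₄: k=2: 0+4536+41·21·24=25200; k=3: 7749+0+41·9·24=16605 → min 16605.
Top-level splits: k=1: (M₁..M₁)·(M₂..M₄) → 0+16605+19·41·24 = 35301; k=2: (M₁..M₂)·(M₃..M₄) → 16359+4536+19·21·24 = 30471; k=3: (M₁..M₃)·(M₄..M₄) → 14760+0+19·9·24 = 18864.
Best split is after M₃, i.e. k = 3.

3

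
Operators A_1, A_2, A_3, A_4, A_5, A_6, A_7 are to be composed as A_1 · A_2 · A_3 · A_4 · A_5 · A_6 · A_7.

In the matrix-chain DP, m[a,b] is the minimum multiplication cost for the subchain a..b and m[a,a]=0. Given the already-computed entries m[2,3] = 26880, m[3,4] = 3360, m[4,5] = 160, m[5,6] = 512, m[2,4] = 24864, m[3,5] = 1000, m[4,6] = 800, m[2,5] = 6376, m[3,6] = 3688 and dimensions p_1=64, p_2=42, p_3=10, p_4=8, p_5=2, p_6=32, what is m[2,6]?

10472

m[2,6] = min over k∈[2,5] of m[2,k]+m[k+1,6]+p_{1}·p_k·p_{6}.
k=2: 0 + 3688 + 64·42·32 = 89704; k=3: 26880 + 800 + 64·10·32 = 48160; k=4: 24864 + 512 + 64·8·32 = 41760; k=5: 6376 + 0 + 64·2·32 = 10472.
Minimum: 10472 at k=5.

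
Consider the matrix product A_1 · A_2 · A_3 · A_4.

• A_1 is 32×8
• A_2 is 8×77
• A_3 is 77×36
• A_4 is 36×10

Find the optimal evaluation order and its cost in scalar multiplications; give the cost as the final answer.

27616

Adjacent pairs: A_1A_2 = 32·8·77 = 19712; A_2A_3 = 8·77·36 = 22176; A_3A_4 = 77·36·10 = 27720.
Length 3: A_1..A_3: k=1: 0+22176+32·8·36=31392; k=2: 19712+0+32·77·36=108416 → min 31392 | A_2..A_4: k=2: 0+27720+8·77·10=33880; k=3: 22176+0+8·36·10=25056 → min 25056.
Length 4: A_1..A_4: k=1: 0+25056+32·8·10=27616; k=2: 19712+27720+32·77·10=72072; k=3: 31392+0+32·36·10=42912 → min 27616.
Optimal parenthesization: (A_1 · ((A_2 · A_3) · A_4)) with cost 27616.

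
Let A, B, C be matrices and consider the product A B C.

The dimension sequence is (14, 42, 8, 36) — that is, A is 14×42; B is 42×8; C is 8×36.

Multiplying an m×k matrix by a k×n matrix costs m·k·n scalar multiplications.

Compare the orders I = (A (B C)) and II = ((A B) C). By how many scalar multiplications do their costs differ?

24528

Order I = (A (B C)): (B C): 42×8 by 8×36 → 42×36, cost 42·8·36 = 12096; (A (B C)): 14×42 by 42×36 → 14×36, cost 14·42·36 = 21168; cumulative 33264. Total 33264.
Order II = ((A B) C): (A B): 14×42 by 42×8 → 14×8, cost 14·42·8 = 4704; ((A B) C): 14×8 by 8×36 → 14×36, cost 14·8·36 = 4032; cumulative 8736. Total 8736.
Difference: |33264 − 8736| = 24528.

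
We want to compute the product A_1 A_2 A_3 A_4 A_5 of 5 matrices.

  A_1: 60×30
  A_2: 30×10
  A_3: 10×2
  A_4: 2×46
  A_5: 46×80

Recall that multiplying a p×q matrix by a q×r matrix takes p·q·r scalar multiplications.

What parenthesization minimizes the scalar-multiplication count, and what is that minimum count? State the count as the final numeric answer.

21160

Adjacent pairs: A_1A_2 = 60·30·10 = 18000; A_2A_3 = 30·10·2 = 600; A_3A_4 = 10·2·46 = 920; A_4A_5 = 2·46·80 = 7360.
Length 3: A_1..A_3: k=1: 0+600+60·30·2=4200; k=2: 18000+0+60·10·2=19200 → min 4200 | A_2..A_4: k=2: 0+920+30·10·46=14720; k=3: 600+0+30·2·46=3360 → min 3360 | A_3..A_5: k=3: 0+7360+10·2·80=8960; k=4: 920+0+10·46·80=37720 → min 8960.
Length 4: A_1..A_4: k=1: 0+3360+60·30·46=86160; k=2: 18000+920+60·10·46=46520; k=3: 4200+0+60·2·46=9720 → min 9720 | A_2..A_5: k=2: 0+8960+30·10·80=32960; k=3: 600+7360+30·2·80=12760; k=4: 3360+0+30·46·80=113760 → min 12760.
Length 5: A_1..A_5: k=1: 0+12760+60·30·80=156760; k=2: 18000+8960+60·10·80=74960; k=3: 4200+7360+60·2·80=21160; k=4: 9720+0+60·46·80=230520 → min 21160.
Optimal parenthesization: ((A_1 (A_2 A_3)) (A_4 A_5)) with cost 21160.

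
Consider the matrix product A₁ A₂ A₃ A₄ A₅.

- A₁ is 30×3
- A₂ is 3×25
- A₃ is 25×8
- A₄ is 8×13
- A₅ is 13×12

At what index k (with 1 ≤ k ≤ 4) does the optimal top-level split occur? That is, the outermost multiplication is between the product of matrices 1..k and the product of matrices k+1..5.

Adjacent pairs: A₁A₂ = 30·3·25 = 2250; A₂A₃ = 3·25·8 = 600; A₃A₄ = 25·8·13 = 2600; A₄A₅ = 8·13·12 = 1248.
Length 3: A₁..A₃: k=1: 0+600+30·3·8=1320; k=2: 2250+0+30·25·8=8250 → min 1320 | A₂..A₄: k=2: 0+2600+3·25·13=3575; k=3: 600+0+3·8·13=912 → min 912 | A₃..A₅: k=3: 0+1248+25·8·12=3648; k=4: 2600+0+25·13·12=6500 → min 3648.
Length 4: A₁..A₄: k=1: 0+912+30·3·13=2082; k=2: 2250+2600+30·25·13=14600; k=3: 1320+0+30·8·13=4440 → min 2082 | A₂..A₅: k=2: 0+3648+3·25·12=4548; k=3: 600+1248+3·8·12=2136; k=4: 912+0+3·13·12=1380 → min 1380.
Top-level splits: k=1: (A₁..A₁)·(A₂..A₅) → 0+1380+30·3·12 = 2460; k=2: (A₁..A₂)·(A₃..A₅) → 2250+3648+30·25·12 = 14898; k=3: (A₁..A₃)·(A₄..A₅) → 1320+1248+30·8·12 = 5448; k=4: (A₁..A₄)·(A₅..A₅) → 2082+0+30·13·12 = 6762.
Best split is after A₁, i.e. k = 1.

1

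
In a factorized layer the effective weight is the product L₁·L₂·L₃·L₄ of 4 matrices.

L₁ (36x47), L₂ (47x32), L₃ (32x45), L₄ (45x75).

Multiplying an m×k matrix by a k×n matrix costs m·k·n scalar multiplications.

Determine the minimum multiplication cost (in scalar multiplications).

227484

Adjacent pairs: L₁L₂ = 36·47·32 = 54144; L₂L₃ = 47·32·45 = 67680; L₃L₄ = 32·45·75 = 108000.
Length 3: L₁..L₃: k=1: 0+67680+36·47·45=143820; k=2: 54144+0+36·32·45=105984 → min 105984 | L₂..L₄: k=2: 0+108000+47·32·75=220800; k=3: 67680+0+47·45·75=226305 → min 220800.
Length 4: L₁..L₄: k=1: 0+220800+36·47·75=347700; k=2: 54144+108000+36·32·75=248544; k=3: 105984+0+36·45·75=227484 → min 227484.
Optimal order: (((L₁·L₂)·L₃)·L₄) with cost 227484.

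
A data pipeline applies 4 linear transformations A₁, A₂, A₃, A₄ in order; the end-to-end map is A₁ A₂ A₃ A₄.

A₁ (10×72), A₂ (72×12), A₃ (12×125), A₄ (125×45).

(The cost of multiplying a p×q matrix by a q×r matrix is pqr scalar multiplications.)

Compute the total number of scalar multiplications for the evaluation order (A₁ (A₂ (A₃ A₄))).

(A₃ A₄): 12×125 by 125×45 → 12×45, cost 12·125·45 = 67500
(A₂ (A₃ A₄)): 72×12 by 12×45 → 72×45, cost 72·12·45 = 38880; cumulative 106380
(A₁ (A₂ (A₃ A₄))): 10×72 by 72×45 → 10×45, cost 10·72·45 = 32400; cumulative 138780
Total: 138780 scalar multiplications.

138780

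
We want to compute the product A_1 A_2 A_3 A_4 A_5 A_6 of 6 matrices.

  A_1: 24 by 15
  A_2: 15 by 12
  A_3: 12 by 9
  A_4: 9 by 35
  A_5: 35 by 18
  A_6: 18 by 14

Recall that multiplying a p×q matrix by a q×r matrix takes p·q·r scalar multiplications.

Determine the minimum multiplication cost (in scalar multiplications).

Adjacent pairs: A_1A_2 = 24·15·12 = 4320; A_2A_3 = 15·12·9 = 1620; A_3A_4 = 12·9·35 = 3780; A_4A_5 = 9·35·18 = 5670; A_5A_6 = 35·18·14 = 8820.
Length 3: A_1..A_3: k=1: 0+1620+24·15·9=4860; k=2: 4320+0+24·12·9=6912 → min 4860 | A_2..A_4: k=2: 0+3780+15·12·35=10080; k=3: 1620+0+15·9·35=6345 → min 6345 | A_3..A_5: k=3: 0+5670+12·9·18=7614; k=4: 3780+0+12·35·18=11340 → min 7614 | A_4..A_6: k=4: 0+8820+9·35·14=13230; k=5: 5670+0+9·18·14=7938 → min 7938.
Length 4: A_1..A_4: k=1: 0+6345+24·15·35=18945; k=2: 4320+3780+24·12·35=18180; k=3: 4860+0+24·9·35=12420 → min 12420 | A_2..A_5: k=2: 0+7614+15·12·18=10854; k=3: 1620+5670+15·9·18=9720; k=4: 6345+0+15·35·18=15795 → min 9720 | A_3..A_6: k=3: 0+7938+12·9·14=9450; k=4: 3780+8820+12·35·14=18480; k=5: 7614+0+12·18·14=10638 → min 9450.
Length 5: A_1..A_5: k=1: 0+9720+24·15·18=16200; k=2: 4320+7614+24·12·18=17118; k=3: 4860+5670+24·9·18=14418; k=4: 12420+0+24·35·18=27540 → min 14418 | A_2..A_6: k=2: 0+9450+15·12·14=11970; k=3: 1620+7938+15·9·14=11448; k=4: 6345+8820+15·35·14=22515; k=5: 9720+0+15·18·14=13500 → min 11448.
Length 6: A_1..A_6: k=1: 0+11448+24·15·14=16488; k=2: 4320+9450+24·12·14=17802; k=3: 4860+7938+24·9·14=15822; k=4: 12420+8820+24·35·14=33000; k=5: 14418+0+24·18·14=20466 → min 15822.
Optimal order: ((A_1 (A_2 A_3)) ((A_4 A_5) A_6)) with cost 15822.

15822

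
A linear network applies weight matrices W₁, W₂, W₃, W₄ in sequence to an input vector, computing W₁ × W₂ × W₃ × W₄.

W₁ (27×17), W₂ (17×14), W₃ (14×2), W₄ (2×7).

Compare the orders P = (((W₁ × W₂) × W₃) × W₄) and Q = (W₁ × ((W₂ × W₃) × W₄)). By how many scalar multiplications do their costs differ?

3633

Order P = (((W₁ × W₂) × W₃) × W₄): (W₁ × W₂): 27×17 by 17×14 → 27×14, cost 27·17·14 = 6426; ((W₁ × W₂) × W₃): 27×14 by 14×2 → 27×2, cost 27·14·2 = 756; cumulative 7182; (((W₁ × W₂) × W₃) × W₄): 27×2 by 2×7 → 27×7, cost 27·2·7 = 378; cumulative 7560. Total 7560.
Order Q = (W₁ × ((W₂ × W₃) × W₄)): (W₂ × W₃): 17×14 by 14×2 → 17×2, cost 17·14·2 = 476; ((W₂ × W₃) × W₄): 17×2 by 2×7 → 17×7, cost 17·2·7 = 238; cumulative 714; (W₁ × ((W₂ × W₃) × W₄)): 27×17 by 17×7 → 27×7, cost 27·17·7 = 3213; cumulative 3927. Total 3927.
Difference: |7560 − 3927| = 3633.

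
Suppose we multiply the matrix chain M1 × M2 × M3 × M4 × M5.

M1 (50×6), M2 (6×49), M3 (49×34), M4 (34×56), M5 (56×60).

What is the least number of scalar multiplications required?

Adjacent pairs: M1M2 = 50·6·49 = 14700; M2M3 = 6·49·34 = 9996; M3M4 = 49·34·56 = 93296; M4M5 = 34·56·60 = 114240.
Length 3: M1..M3: k=1: 0+9996+50·6·34=20196; k=2: 14700+0+50·49·34=98000 → min 20196 | M2..M4: k=2: 0+93296+6·49·56=109760; k=3: 9996+0+6·34·56=21420 → min 21420 | M3..M5: k=3: 0+114240+49·34·60=214200; k=4: 93296+0+49·56·60=257936 → min 214200.
Length 4: M1..M4: k=1: 0+21420+50·6·56=38220; k=2: 14700+93296+50·49·56=245196; k=3: 20196+0+50·34·56=115396 → min 38220 | M2..M5: k=2: 0+214200+6·49·60=231840; k=3: 9996+114240+6·34·60=136476; k=4: 21420+0+6·56·60=41580 → min 41580.
Length 5: M1..M5: k=1: 0+41580+50·6·60=59580; k=2: 14700+214200+50·49·60=375900; k=3: 20196+114240+50·34·60=236436; k=4: 38220+0+50·56·60=206220 → min 59580.
Optimal order: (M1 × (((M2 × M3) × M4) × M5)) with cost 59580.

59580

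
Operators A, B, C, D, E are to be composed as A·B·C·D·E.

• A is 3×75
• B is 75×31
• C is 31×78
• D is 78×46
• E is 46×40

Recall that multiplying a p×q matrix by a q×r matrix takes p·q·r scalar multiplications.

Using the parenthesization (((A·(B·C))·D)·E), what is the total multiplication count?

(B·C): 75×31 by 31×78 → 75×78, cost 75·31·78 = 181350
(A·(B·C)): 3×75 by 75×78 → 3×78, cost 3·75·78 = 17550; cumulative 198900
((A·(B·C))·D): 3×78 by 78×46 → 3×46, cost 3·78·46 = 10764; cumulative 209664
(((A·(B·C))·D)·E): 3×46 by 46×40 → 3×40, cost 3·46·40 = 5520; cumulative 215184
Total: 215184 scalar multiplications.

215184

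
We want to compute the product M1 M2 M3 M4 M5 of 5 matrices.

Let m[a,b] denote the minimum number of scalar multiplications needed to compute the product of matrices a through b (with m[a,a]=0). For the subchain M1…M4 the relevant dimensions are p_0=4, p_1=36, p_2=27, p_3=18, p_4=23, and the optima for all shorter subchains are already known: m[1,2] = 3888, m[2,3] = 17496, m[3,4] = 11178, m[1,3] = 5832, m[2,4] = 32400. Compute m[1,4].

m[1,4] = min over k∈[1,3] of m[1,k]+m[k+1,4]+p_{0}·p_k·p_{4}.
k=1: 0 + 32400 + 4·36·23 = 35712; k=2: 3888 + 11178 + 4·27·23 = 17550; k=3: 5832 + 0 + 4·18·23 = 7488.
Minimum: 7488 at k=3.

7488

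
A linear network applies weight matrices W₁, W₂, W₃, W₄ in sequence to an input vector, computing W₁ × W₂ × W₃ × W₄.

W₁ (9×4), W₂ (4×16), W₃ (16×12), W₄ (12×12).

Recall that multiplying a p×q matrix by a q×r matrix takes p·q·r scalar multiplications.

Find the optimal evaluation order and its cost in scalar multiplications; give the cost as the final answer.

1776

Adjacent pairs: W₁W₂ = 9·4·16 = 576; W₂W₃ = 4·16·12 = 768; W₃W₄ = 16·12·12 = 2304.
Length 3: W₁..W₃: k=1: 0+768+9·4·12=1200; k=2: 576+0+9·16·12=2304 → min 1200 | W₂..W₄: k=2: 0+2304+4·16·12=3072; k=3: 768+0+4·12·12=1344 → min 1344.
Length 4: W₁..W₄: k=1: 0+1344+9·4·12=1776; k=2: 576+2304+9·16·12=4608; k=3: 1200+0+9·12·12=2496 → min 1776.
Optimal parenthesization: (W₁ × ((W₂ × W₃) × W₄)) with cost 1776.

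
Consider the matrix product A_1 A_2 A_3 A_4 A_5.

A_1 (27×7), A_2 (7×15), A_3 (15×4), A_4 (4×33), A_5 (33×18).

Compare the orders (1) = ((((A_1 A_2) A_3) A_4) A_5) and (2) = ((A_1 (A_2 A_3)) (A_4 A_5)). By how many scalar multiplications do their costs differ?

18561

Order (1) = ((((A_1 A_2) A_3) A_4) A_5): (A_1 A_2): 27×7 by 7×15 → 27×15, cost 27·7·15 = 2835; ((A_1 A_2) A_3): 27×15 by 15×4 → 27×4, cost 27·15·4 = 1620; cumulative 4455; (((A_1 A_2) A_3) A_4): 27×4 by 4×33 → 27×33, cost 27·4·33 = 3564; cumulative 8019; ((((A_1 A_2) A_3) A_4) A_5): 27×33 by 33×18 → 27×18, cost 27·33·18 = 16038; cumulative 24057. Total 24057.
Order (2) = ((A_1 (A_2 A_3)) (A_4 A_5)): (A_2 A_3): 7×15 by 15×4 → 7×4, cost 7·15·4 = 420; (A_1 (A_2 A_3)): 27×7 by 7×4 → 27×4, cost 27·7·4 = 756; cumulative 1176; (A_4 A_5): 4×33 by 33×18 → 4×18, cost 4·33·18 = 2376; ((A_1 (A_2 A_3)) (A_4 A_5)): 27×4 by 4×18 → 27×18, cost 27·4·18 = 1944; cumulative 5496. Total 5496.
Difference: |24057 − 5496| = 18561.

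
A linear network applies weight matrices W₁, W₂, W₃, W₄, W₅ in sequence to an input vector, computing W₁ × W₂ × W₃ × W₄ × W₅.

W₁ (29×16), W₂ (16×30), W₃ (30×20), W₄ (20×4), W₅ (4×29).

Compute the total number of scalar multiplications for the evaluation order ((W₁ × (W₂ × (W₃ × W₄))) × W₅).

9540

(W₃ × W₄): 30×20 by 20×4 → 30×4, cost 30·20·4 = 2400
(W₂ × (W₃ × W₄)): 16×30 by 30×4 → 16×4, cost 16·30·4 = 1920; cumulative 4320
(W₁ × (W₂ × (W₃ × W₄))): 29×16 by 16×4 → 29×4, cost 29·16·4 = 1856; cumulative 6176
((W₁ × (W₂ × (W₃ × W₄))) × W₅): 29×4 by 4×29 → 29×29, cost 29·4·29 = 3364; cumulative 9540
Total: 9540 scalar multiplications.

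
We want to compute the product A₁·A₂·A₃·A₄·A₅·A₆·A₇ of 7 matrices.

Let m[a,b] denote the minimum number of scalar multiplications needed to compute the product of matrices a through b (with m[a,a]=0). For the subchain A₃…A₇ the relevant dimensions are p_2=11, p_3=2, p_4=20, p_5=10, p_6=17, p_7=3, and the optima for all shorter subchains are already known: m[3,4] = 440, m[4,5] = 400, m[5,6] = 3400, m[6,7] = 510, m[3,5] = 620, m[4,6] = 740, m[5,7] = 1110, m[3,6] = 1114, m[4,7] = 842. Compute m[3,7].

m[3,7] = min over k∈[3,6] of m[3,k]+m[k+1,7]+p_{2}·p_k·p_{7}.
k=3: 0 + 842 + 11·2·3 = 908; k=4: 440 + 1110 + 11·20·3 = 2210; k=5: 620 + 510 + 11·10·3 = 1460; k=6: 1114 + 0 + 11·17·3 = 1675.
Minimum: 908 at k=3.

908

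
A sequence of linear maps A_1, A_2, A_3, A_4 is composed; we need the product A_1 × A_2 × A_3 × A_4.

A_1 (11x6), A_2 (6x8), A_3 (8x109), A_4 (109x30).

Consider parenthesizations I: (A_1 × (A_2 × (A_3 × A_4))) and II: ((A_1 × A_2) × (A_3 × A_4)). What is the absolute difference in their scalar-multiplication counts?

252

Order I = (A_1 × (A_2 × (A_3 × A_4))): (A_3 × A_4): 8×109 by 109×30 → 8×30, cost 8·109·30 = 26160; (A_2 × (A_3 × A_4)): 6×8 by 8×30 → 6×30, cost 6·8·30 = 1440; cumulative 27600; (A_1 × (A_2 × (A_3 × A_4))): 11×6 by 6×30 → 11×30, cost 11·6·30 = 1980; cumulative 29580. Total 29580.
Order II = ((A_1 × A_2) × (A_3 × A_4)): (A_1 × A_2): 11×6 by 6×8 → 11×8, cost 11·6·8 = 528; (A_3 × A_4): 8×109 by 109×30 → 8×30, cost 8·109·30 = 26160; ((A_1 × A_2) × (A_3 × A_4)): 11×8 by 8×30 → 11×30, cost 11·8·30 = 2640; cumulative 29328. Total 29328.
Difference: |29580 − 29328| = 252.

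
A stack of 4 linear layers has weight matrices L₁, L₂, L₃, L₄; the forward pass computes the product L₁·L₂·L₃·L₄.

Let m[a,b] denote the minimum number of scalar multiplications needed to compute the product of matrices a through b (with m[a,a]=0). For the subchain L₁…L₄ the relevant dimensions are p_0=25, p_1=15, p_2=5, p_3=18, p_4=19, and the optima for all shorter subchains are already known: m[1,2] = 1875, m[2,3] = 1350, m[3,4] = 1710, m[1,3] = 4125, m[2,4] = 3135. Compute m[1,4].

m[1,4] = min over k∈[1,3] of m[1,k]+m[k+1,4]+p_{0}·p_k·p_{4}.
k=1: 0 + 3135 + 25·15·19 = 10260; k=2: 1875 + 1710 + 25·5·19 = 5960; k=3: 4125 + 0 + 25·18·19 = 12675.
Minimum: 5960 at k=2.

5960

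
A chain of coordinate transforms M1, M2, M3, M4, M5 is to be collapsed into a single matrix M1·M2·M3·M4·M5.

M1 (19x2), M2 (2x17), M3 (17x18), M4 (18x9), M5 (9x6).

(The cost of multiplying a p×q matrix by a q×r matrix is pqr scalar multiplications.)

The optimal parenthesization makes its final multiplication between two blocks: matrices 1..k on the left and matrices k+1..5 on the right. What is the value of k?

1

Adjacent pairs: M1M2 = 19·2·17 = 646; M2M3 = 2·17·18 = 612; M3M4 = 17·18·9 = 2754; M4M5 = 18·9·6 = 972.
Length 3: M1..M3: k=1: 0+612+19·2·18=1296; k=2: 646+0+19·17·18=6460 → min 1296 | M2..M4: k=2: 0+2754+2·17·9=3060; k=3: 612+0+2·18·9=936 → min 936 | M3..M5: k=3: 0+972+17·18·6=2808; k=4: 2754+0+17·9·6=3672 → min 2808.
Length 4: M1..M4: k=1: 0+936+19·2·9=1278; k=2: 646+2754+19·17·9=6307; k=3: 1296+0+19·18·9=4374 → min 1278 | M2..M5: k=2: 0+2808+2·17·6=3012; k=3: 612+972+2·18·6=1800; k=4: 936+0+2·9·6=1044 → min 1044.
Top-level splits: k=1: (M1..M1)·(M2..M5) → 0+1044+19·2·6 = 1272; k=2: (M1..M2)·(M3..M5) → 646+2808+19·17·6 = 5392; k=3: (M1..M3)·(M4..M5) → 1296+972+19·18·6 = 4320; k=4: (M1..M4)·(M5..M5) → 1278+0+19·9·6 = 2304.
Best split is after M1, i.e. k = 1.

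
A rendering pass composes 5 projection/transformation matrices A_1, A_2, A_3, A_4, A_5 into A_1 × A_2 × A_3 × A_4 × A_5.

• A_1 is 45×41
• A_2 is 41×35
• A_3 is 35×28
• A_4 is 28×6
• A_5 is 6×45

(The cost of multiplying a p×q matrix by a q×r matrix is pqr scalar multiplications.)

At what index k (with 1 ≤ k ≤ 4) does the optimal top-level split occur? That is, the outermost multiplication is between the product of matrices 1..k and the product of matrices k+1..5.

4

Adjacent pairs: A_1A_2 = 45·41·35 = 64575; A_2A_3 = 41·35·28 = 40180; A_3A_4 = 35·28·6 = 5880; A_4A_5 = 28·6·45 = 7560.
Length 3: A_1..A_3: k=1: 0+40180+45·41·28=91840; k=2: 64575+0+45·35·28=108675 → min 91840 | A_2..A_4: k=2: 0+5880+41·35·6=14490; k=3: 40180+0+41·28·6=47068 → min 14490 | A_3..A_5: k=3: 0+7560+35·28·45=51660; k=4: 5880+0+35·6·45=15330 → min 15330.
Length 4: A_1..A_4: k=1: 0+14490+45·41·6=25560; k=2: 64575+5880+45·35·6=79905; k=3: 91840+0+45·28·6=99400 → min 25560 | A_2..A_5: k=2: 0+15330+41·35·45=79905; k=3: 40180+7560+41·28·45=99400; k=4: 14490+0+41·6·45=25560 → min 25560.
Top-level splits: k=1: (A_1..A_1)·(A_2..A_5) → 0+25560+45·41·45 = 108585; k=2: (A_1..A_2)·(A_3..A_5) → 64575+15330+45·35·45 = 150780; k=3: (A_1..A_3)·(A_4..A_5) → 91840+7560+45·28·45 = 156100; k=4: (A_1..A_4)·(A_5..A_5) → 25560+0+45·6·45 = 37710.
Best split is after A_4, i.e. k = 4.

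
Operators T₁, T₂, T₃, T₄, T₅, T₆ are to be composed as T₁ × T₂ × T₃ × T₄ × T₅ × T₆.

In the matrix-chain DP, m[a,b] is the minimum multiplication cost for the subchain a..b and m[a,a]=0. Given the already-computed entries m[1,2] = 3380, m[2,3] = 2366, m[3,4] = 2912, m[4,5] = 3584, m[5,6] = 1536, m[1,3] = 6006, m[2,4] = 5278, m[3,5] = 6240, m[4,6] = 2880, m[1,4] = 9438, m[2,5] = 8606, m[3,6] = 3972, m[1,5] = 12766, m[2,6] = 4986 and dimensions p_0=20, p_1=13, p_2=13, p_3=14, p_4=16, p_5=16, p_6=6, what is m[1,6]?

m[1,6] = min over k∈[1,5] of m[1,k]+m[k+1,6]+p_{0}·p_k·p_{6}.
k=1: 0 + 4986 + 20·13·6 = 6546; k=2: 3380 + 3972 + 20·13·6 = 8912; k=3: 6006 + 2880 + 20·14·6 = 10566; k=4: 9438 + 1536 + 20·16·6 = 12894; k=5: 12766 + 0 + 20·16·6 = 14686.
Minimum: 6546 at k=1.

6546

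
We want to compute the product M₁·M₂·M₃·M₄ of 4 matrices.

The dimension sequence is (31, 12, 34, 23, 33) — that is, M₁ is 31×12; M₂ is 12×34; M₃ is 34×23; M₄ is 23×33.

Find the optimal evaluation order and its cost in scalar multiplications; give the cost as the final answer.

Adjacent pairs: M₁M₂ = 31·12·34 = 12648; M₂M₃ = 12·34·23 = 9384; M₃M₄ = 34·23·33 = 25806.
Length 3: M₁..M₃: k=1: 0+9384+31·12·23=17940; k=2: 12648+0+31·34·23=36890 → min 17940 | M₂..M₄: k=2: 0+25806+12·34·33=39270; k=3: 9384+0+12·23·33=18492 → min 18492.
Length 4: M₁..M₄: k=1: 0+18492+31·12·33=30768; k=2: 12648+25806+31·34·33=73236; k=3: 17940+0+31·23·33=41469 → min 30768.
Optimal parenthesization: (M₁·((M₂·M₃)·M₄)) with cost 30768.

30768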